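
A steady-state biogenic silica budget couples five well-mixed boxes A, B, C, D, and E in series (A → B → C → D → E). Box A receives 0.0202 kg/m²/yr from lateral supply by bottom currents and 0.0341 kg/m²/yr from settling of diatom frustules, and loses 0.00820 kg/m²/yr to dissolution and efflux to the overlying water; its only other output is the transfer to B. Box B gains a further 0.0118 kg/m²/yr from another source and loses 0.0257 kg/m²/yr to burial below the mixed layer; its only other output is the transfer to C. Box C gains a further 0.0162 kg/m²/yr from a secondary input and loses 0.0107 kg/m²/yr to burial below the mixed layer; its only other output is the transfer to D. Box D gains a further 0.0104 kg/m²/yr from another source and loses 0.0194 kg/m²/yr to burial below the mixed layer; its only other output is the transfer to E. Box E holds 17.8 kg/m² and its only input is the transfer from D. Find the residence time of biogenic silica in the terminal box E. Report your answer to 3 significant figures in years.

Box A: F(A→B) = (0.0202 + 0.0341) − 0.00820 = 0.046100 kg/m²/yr.
Box B: F(B→C) = (0.046100 + 0.0118) − 0.0257 = 0.032200 kg/m²/yr.
Box C: F(C→D) = (0.032200 + 0.0162) − 0.0107 = 0.037700 kg/m²/yr.
Box D: F(D→E) = (0.037700 + 0.0104) − 0.0194 = 0.028700 kg/m²/yr.
Box E throughput = its input = 0.028700 kg/m²/yr; τ = 17.8 / 0.028700 = 620.2 yr.

620 yr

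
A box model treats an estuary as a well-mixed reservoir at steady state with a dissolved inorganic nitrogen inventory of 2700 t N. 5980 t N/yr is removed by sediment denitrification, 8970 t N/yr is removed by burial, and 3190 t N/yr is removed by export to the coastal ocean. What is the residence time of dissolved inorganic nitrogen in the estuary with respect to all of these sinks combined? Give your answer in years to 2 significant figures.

0.15 yr

Total removal flux = 5980 + 8970 + 3190 = 18140 t N/yr.
τ = M / ΣF_out = 2700 / 18140 = 0.1488 yr.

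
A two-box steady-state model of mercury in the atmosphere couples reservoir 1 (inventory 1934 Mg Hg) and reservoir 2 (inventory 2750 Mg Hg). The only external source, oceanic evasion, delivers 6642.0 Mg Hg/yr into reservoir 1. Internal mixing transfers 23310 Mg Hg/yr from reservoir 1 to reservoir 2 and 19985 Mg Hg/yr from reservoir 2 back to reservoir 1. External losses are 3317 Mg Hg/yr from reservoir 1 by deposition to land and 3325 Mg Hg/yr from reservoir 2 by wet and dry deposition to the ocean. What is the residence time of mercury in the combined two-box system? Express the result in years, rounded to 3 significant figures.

0.705 yr

Residence time in the combined system uses the total inventory and the total *external* removal — internal exchanges between the two boxes cancel.
M_total = 1934 + 2750 = 4684.0 Mg Hg.
ΣF_external_out = 3317 + 3325 = 6642.0 Mg Hg/yr.
τ = M_total / ΣF_ext = 4684.0 / 6642.0 = 0.7052 yr.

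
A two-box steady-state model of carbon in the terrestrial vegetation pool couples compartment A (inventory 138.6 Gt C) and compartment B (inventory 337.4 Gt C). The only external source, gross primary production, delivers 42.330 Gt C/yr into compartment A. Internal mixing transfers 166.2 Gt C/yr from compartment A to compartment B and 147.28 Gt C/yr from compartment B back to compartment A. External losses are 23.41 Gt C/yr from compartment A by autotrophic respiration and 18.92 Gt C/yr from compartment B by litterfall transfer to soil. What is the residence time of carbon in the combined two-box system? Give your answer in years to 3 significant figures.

For the system as a whole, the A↔B exchange is internal and contributes nothing to the throughput; only the external sinks remove mass.
M_total = 138.6 + 337.4 = 476.00 Gt C.
ΣF_external_out = 23.41 + 18.92 = 42.330 Gt C/yr.
τ = M_total / ΣF_ext = 476.00 / 42.330 = 11.24 yr.

11.2 yr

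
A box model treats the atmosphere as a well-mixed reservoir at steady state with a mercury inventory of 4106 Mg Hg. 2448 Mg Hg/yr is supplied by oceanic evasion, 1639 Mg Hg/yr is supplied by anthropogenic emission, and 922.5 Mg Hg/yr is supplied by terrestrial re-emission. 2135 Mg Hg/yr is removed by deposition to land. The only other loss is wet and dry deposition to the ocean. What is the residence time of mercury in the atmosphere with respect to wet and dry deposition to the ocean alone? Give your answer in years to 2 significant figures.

1.4 yr

At steady state ΣF_in = ΣF_out.
ΣF_in = 2448 + 1639 + 922.5 = 5009.5 Mg Hg/yr.
Wet and dry deposition to the ocean flux = ΣF_in − (2135) = 5009.5 − 2135 = 2874 Mg Hg/yr.
τ = M / F = 4106 / 2874 = 1.428 yr.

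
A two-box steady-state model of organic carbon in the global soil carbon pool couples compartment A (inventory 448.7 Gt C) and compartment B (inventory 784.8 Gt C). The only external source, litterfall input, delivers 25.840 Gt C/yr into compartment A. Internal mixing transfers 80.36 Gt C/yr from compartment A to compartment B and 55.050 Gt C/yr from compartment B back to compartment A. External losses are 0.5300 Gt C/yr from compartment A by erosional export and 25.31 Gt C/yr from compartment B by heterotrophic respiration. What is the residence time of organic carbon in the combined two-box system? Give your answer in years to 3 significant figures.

47.7 yr

Residence time in the combined system uses the total inventory and the total *external* removal — internal exchanges between the two boxes cancel.
M_total = 448.7 + 784.8 = 1233.5 Gt C.
ΣF_external_out = 0.5300 + 25.31 = 25.840 Gt C/yr.
τ = M_total / ΣF_ext = 1233.5 / 25.840 = 47.74 yr.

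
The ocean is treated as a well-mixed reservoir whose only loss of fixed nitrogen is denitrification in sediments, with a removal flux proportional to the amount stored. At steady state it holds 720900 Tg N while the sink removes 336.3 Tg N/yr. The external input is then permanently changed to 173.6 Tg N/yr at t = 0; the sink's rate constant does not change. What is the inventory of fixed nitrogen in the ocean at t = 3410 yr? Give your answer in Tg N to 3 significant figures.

The sink rate constant is k = F₀/M₀ = 336.3/720900 = 0.0004665 yr⁻¹.
Solving dM/dt = F₁ − kM with M(0) = M₀ gives M(t) = F₁/k + (M₀ − F₁/k)·e^(−kt).
F₁/k = 173.6/0.0004665 = 372130 Tg N; kt = 0.0004665 × 3410 = 1.591, e^(−kt) = 0.2038.
M(3410) = 372130 + (720900 − 372130) × 0.2038 = 372130 + 71070 = 443200 Tg N.

443000 Tg N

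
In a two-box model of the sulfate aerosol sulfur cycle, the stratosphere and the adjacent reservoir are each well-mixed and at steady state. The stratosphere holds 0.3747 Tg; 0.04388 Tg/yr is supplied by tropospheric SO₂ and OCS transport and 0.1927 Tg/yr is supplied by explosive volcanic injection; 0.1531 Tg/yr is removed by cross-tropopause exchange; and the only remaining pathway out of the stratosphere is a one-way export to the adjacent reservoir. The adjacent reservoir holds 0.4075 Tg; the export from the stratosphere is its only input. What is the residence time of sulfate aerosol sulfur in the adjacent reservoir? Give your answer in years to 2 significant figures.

Balance the stratosphere: ΣF_in = 0.04388 + 0.1927 = 0.23658 Tg/yr.
Export to the adjacent reservoir = ΣF_in − (0.1531) = 0.083480 Tg/yr.
At steady state the output of the adjacent reservoir equals its input, 0.083480 Tg/yr.
τ = M / F = 0.4075 / 0.083480 = 4.881 yr.

4.9 yr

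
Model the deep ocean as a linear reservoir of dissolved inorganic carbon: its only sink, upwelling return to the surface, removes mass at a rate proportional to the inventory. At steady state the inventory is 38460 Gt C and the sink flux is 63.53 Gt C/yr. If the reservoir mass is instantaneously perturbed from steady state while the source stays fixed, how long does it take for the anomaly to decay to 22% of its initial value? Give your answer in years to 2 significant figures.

For a linear reservoir the anomaly decays as exp(−t/τ) with τ = M/F = 38460/63.53 = 605.4 yr.
exp(−t/τ) = 0.22 ⇒ t = −τ ln(0.22) = 605.4 × 1.514 = 916.6 yr.

920 yr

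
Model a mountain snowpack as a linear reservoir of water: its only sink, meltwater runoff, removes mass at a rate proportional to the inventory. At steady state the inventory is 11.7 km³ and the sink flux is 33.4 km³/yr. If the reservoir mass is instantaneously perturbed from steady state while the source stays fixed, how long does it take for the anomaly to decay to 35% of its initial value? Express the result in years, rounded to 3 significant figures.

0.368 yr

For a linear reservoir the anomaly decays as exp(−t/τ) with τ = M/F = 11.7/33.4 = 0.3503 yr.
exp(−t/τ) = 0.35 ⇒ t = −τ ln(0.35) = 0.3503 × 1.050 = 0.3678 yr.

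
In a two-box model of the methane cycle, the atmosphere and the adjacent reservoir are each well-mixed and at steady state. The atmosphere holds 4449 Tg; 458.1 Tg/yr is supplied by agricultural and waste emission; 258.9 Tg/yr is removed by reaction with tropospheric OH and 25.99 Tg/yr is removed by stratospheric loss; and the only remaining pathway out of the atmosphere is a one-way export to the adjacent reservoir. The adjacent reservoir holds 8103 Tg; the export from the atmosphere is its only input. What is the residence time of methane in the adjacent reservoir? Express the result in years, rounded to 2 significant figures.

47 yr

Balance the atmosphere: ΣF_in = 458.10 Tg/yr.
Export to the adjacent reservoir = ΣF_in − (258.9 + 25.99) = 173.21 Tg/yr.
At steady state the output of the adjacent reservoir equals its input, 173.21 Tg/yr.
τ = M / F = 8103 / 173.21 = 46.78 yr.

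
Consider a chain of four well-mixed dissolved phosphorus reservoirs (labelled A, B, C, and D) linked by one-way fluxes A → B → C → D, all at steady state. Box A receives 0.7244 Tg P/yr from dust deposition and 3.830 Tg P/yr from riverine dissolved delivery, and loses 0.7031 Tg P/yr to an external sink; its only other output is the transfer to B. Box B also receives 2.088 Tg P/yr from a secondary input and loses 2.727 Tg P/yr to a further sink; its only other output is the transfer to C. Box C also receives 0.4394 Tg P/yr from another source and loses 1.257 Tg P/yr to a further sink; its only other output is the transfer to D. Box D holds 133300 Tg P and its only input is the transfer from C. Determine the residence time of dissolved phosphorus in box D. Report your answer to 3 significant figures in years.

55700 yr

Box A: F(A→B) = (0.7244 + 3.830) − 0.7031 = 3.8513 Tg P/yr.
Box B: F(B→C) = (3.8513 + 2.088) − 2.727 = 3.2123 Tg P/yr.
Box C: F(C→D) = (3.2123 + 0.4394) − 1.257 = 2.3947 Tg P/yr.
Box D throughput = its input = 2.3947 Tg P/yr; τ = 133300 / 2.3947 = 55660 yr.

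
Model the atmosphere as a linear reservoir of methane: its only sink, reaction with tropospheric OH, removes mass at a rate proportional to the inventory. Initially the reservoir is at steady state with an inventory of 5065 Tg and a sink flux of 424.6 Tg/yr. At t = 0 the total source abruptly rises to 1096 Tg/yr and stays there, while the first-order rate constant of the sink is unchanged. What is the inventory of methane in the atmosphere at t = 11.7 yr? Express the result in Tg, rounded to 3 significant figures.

10100 Tg

Residence time τ = M₀/F₀ = 11.93 yr. The eventual steady state is M_∞ = M₀·(F₁/F₀) = 5065 × 1096/424.6 = 13074 Tg.
The anomaly ΔM(t) = M(t) − M_∞ decays as ΔM₀·e^(−t/τ) with ΔM₀ = 5065 − 13074 = −8009 Tg.
At t = 11.7 yr, e^(−t/τ) = e^(−0.9808) = 0.3750, so ΔM = −3003 Tg and M = 13074 − 3003 = 10071 Tg.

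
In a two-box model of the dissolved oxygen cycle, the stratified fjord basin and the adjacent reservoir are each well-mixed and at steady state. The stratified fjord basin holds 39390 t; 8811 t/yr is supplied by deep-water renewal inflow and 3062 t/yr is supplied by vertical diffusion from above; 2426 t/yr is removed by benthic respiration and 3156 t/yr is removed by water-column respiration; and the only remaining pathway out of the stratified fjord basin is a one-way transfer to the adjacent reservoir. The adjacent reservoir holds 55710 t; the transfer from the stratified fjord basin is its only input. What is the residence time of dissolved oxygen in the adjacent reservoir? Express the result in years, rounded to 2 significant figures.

8.9 yr

Balance the stratified fjord basin: ΣF_in = 8811 + 3062 = 11873 t/yr.
Transfer to the adjacent reservoir = ΣF_in − (2426 + 3156) = 6291.0 t/yr.
At steady state the output of the adjacent reservoir equals its input, 6291.0 t/yr.
τ = M / F = 55710 / 6291.0 = 8.856 yr.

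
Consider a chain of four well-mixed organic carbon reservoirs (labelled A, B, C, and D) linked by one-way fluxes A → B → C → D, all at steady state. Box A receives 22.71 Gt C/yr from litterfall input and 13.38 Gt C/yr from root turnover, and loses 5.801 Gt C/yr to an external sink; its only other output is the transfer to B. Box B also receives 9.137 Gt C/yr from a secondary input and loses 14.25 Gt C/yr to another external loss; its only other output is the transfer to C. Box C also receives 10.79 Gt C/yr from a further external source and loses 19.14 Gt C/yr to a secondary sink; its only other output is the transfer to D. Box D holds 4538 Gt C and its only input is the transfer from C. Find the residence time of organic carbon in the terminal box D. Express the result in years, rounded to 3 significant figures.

Box A: F(A→B) = (22.71 + 13.38) − 5.801 = 30.289 Gt C/yr.
Box B: F(B→C) = (30.289 + 9.137) − 14.25 = 25.176 Gt C/yr.
Box C: F(C→D) = (25.176 + 10.79) − 19.14 = 16.826 Gt C/yr.
Box D throughput = its input = 16.826 Gt C/yr; τ = 4538 / 16.826 = 269.7 yr.

270 yr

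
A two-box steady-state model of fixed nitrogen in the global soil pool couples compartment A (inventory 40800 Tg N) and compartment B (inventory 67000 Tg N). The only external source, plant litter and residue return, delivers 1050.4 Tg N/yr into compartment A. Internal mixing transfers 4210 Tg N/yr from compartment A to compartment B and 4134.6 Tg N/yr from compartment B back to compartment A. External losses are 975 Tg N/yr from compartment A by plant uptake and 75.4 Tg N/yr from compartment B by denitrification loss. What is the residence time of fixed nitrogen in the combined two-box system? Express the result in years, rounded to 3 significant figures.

Treat the two boxes together as one reservoir: the mixing fluxes between them are internal recycling, so τ = ΣM / Σ(external losses).
M_total = 40800 + 67000 = 107800 Tg N.
ΣF_external_out = 975 + 75.4 = 1050.4 Tg N/yr.
τ = M_total / ΣF_ext = 107800 / 1050.4 = 102.6 yr.

103 yr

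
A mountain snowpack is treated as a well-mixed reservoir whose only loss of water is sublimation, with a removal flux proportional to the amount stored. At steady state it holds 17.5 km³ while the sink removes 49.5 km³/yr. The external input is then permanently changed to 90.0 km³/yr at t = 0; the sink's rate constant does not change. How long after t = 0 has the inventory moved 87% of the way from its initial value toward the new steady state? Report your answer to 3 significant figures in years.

τ = M₀/F₀ = 17.5/49.5 = 0.3535 yr.
The remaining gap fraction is e^(−t/τ); 87% covered ⇒ e^(−t/τ) = 0.130.
t = −τ ln(0.130) = 0.3535 × 2.040 = 0.7213 yr.

0.721 yr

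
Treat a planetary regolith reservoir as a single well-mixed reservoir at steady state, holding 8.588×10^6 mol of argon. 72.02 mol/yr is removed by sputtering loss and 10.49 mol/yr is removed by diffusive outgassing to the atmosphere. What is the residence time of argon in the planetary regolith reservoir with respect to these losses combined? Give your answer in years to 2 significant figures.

100000 yr

Total removal = 72.02 + 10.49 = 82.510 mol/yr.
τ = M / ΣF_out = 8.588×10^6 / 82.510 = 104100 yr.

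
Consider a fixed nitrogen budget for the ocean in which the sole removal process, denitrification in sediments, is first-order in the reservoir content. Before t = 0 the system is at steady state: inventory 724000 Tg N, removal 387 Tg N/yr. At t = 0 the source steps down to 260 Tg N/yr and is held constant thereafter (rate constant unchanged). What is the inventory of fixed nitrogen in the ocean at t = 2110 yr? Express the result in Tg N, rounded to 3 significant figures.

τ = M₀/F₀ = 724000/387 = 1871 yr; rate constant k = 1/τ.
New steady state M_∞ = F₁/k = F₁·τ = 260 × 1871 = 486410 Tg N.
M(t) = M_∞ + (M₀ − M_∞)·e^(−t/τ); t/τ = 2110/1871 = 1.128, so e^(−t/τ) = 0.3237.
M(t) = 486410 + 237600 × 0.3237 = 563320 Tg N.

563000 Tg N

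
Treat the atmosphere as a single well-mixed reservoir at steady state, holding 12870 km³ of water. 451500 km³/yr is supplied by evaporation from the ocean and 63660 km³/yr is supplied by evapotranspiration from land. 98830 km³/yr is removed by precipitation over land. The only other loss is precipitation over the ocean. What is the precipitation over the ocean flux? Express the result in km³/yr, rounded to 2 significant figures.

At steady state ΣF_in = ΣF_out.
ΣF_in = 451500 + 63660 = 515160 km³/yr.
Precipitation over the ocean flux = ΣF_in − (98830) = 515160 − 98830 = 416300 km³/yr.

420000 km³/yr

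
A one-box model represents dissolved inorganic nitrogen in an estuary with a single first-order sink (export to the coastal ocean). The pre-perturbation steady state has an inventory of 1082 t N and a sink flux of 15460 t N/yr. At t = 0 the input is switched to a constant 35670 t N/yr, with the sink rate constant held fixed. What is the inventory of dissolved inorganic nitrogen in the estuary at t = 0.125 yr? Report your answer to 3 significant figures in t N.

τ = M₀/F₀ = 1082/15460 = 0.06999 yr; rate constant k = 1/τ.
New steady state M_∞ = F₁/k = F₁·τ = 35670 × 0.06999 = 2496.4 t N.
M(t) = M_∞ + (M₀ − M_∞)·e^(−t/τ); t/τ = 0.125/0.06999 = 1.786, so e^(−t/τ) = 0.1676.
M(t) = 2496.4 − 1414 × 0.1676 = 2259.3 t N.

2260 t N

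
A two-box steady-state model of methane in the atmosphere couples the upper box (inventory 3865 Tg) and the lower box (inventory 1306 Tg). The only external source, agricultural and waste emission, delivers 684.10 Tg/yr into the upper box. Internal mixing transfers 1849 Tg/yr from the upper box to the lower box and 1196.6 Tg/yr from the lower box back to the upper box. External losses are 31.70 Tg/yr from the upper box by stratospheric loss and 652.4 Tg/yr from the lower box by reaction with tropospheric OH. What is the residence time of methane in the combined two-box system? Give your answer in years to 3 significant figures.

7.56 yr

Treat the two boxes together as one reservoir: the mixing fluxes between them are internal recycling, so τ = ΣM / Σ(external losses).
M_total = 3865 + 1306 = 5171.0 Tg.
ΣF_external_out = 31.70 + 652.4 = 684.10 Tg/yr.
τ = M_total / ΣF_ext = 5171.0 / 684.10 = 7.559 yr.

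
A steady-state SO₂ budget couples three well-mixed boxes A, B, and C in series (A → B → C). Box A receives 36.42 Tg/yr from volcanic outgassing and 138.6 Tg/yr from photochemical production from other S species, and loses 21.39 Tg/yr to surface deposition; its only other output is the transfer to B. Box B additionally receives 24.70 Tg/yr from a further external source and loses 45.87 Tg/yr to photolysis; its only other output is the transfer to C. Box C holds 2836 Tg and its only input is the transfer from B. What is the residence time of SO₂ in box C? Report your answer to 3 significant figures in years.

Box A: F(A→B) = (36.42 + 138.6) − 21.39 = 153.63 Tg/yr.
Box B: F(B→C) = (153.63 + 24.70) − 45.87 = 132.46 Tg/yr.
Box C throughput = its input = 132.46 Tg/yr; τ = 2836 / 132.46 = 21.41 yr.

21.4 yr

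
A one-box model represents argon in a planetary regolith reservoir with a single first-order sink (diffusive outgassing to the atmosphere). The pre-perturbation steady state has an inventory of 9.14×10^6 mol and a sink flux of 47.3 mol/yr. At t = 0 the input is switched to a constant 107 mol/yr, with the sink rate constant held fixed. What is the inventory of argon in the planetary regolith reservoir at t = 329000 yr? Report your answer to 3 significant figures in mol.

The sink rate constant is k = F₀/M₀ = 47.3/9.14×10^6 = 5.175×10^-6 yr⁻¹.
Solving dM/dt = F₁ − kM with M(0) = M₀ gives M(t) = F₁/k + (M₀ − F₁/k)·e^(−kt).
F₁/k = 107/5.175×10^-6 = 2.0676×10^7 mol; kt = 5.175×10^-6 × 329000 = 1.703, e^(−kt) = 0.1822.
M(329000) = 2.0676×10^7 + (9.14×10^6 − 2.0676×10^7) × 0.1822 = 2.0676×10^7 − 2.102×10^6 = 1.8574×10^7 mol.

1.86×10^7 mol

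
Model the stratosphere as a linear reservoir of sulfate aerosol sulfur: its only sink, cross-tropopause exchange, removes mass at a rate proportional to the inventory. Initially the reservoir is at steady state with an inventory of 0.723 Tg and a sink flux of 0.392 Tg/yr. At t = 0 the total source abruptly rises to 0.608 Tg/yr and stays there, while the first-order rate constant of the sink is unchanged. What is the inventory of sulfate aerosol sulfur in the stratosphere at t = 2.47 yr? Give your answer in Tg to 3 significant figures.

1.02 Tg

Residence time τ = M₀/F₀ = 1.844 yr. The eventual steady state is M_∞ = M₀·(F₁/F₀) = 0.723 × 0.608/0.392 = 1.1214 Tg.
The anomaly ΔM(t) = M(t) − M_∞ decays as ΔM₀·e^(−t/τ) with ΔM₀ = 0.723 − 1.1214 = −0.3984 Tg.
At t = 2.47 yr, e^(−t/τ) = e^(−1.339) = 0.2621, so ΔM = −0.1044 Tg and M = 1.1214 − 0.1044 = 1.0170 Tg.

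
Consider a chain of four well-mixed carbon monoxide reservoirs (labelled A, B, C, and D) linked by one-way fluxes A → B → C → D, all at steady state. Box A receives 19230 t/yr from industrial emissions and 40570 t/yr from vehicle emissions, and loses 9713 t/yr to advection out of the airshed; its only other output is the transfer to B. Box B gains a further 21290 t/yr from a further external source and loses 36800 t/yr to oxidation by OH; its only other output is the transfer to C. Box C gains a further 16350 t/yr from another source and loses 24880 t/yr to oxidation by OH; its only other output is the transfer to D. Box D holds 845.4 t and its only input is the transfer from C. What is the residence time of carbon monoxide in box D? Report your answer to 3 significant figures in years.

0.0325 yr

Box A: F(A→B) = (19230 + 40570) − 9713 = 50087 t/yr.
Box B: F(B→C) = (50087 + 21290) − 36800 = 34577 t/yr.
Box C: F(C→D) = (34577 + 16350) − 24880 = 26047 t/yr.
Box D throughput = its input = 26047 t/yr; τ = 845.4 / 26047 = 0.03246 yr.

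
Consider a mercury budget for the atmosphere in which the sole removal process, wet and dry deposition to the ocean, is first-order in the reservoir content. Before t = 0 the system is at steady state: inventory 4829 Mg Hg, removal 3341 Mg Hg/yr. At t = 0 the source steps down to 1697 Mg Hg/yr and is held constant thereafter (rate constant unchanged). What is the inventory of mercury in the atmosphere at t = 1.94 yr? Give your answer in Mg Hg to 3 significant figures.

Residence time τ = M₀/F₀ = 1.445 yr. The eventual steady state is M_∞ = M₀·(F₁/F₀) = 4829 × 1697/3341 = 2452.8 Mg Hg.
The anomaly ΔM(t) = M(t) − M_∞ decays as ΔM₀·e^(−t/τ) with ΔM₀ = 4829 − 2452.8 = 2376 Mg Hg.
At t = 1.94 yr, e^(−t/τ) = e^(−1.342) = 0.2613, so ΔM = 620.8 Mg Hg and M = 2452.8 + 620.8 = 3073.6 Mg Hg.

3070 Mg Hg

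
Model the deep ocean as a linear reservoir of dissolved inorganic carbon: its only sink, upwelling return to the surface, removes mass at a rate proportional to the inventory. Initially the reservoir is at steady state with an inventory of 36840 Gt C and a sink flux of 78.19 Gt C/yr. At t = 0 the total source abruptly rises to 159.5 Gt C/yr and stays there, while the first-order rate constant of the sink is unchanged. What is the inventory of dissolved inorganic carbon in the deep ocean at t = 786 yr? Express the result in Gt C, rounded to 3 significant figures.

67900 Gt C

Residence time τ = M₀/F₀ = 471.2 yr. The eventual steady state is M_∞ = M₀·(F₁/F₀) = 36840 × 159.5/78.19 = 75150 Gt C.
The anomaly ΔM(t) = M(t) − M_∞ decays as ΔM₀·e^(−t/τ) with ΔM₀ = 36840 − 75150 = −38310 Gt C.
At t = 786 yr, e^(−t/τ) = e^(−1.668) = 0.1886, so ΔM = −7225 Gt C and M = 75150 − 7225 = 67925 Gt C.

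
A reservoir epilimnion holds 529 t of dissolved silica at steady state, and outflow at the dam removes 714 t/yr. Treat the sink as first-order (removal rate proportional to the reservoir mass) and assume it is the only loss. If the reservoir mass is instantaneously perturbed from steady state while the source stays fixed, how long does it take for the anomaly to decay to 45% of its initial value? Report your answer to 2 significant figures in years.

For a linear reservoir the anomaly decays as exp(−t/τ) with τ = M/F = 529/714 = 0.7409 yr.
exp(−t/τ) = 0.45 ⇒ t = −τ ln(0.45) = 0.7409 × 0.7985 = 0.5916 yr.

0.59 yr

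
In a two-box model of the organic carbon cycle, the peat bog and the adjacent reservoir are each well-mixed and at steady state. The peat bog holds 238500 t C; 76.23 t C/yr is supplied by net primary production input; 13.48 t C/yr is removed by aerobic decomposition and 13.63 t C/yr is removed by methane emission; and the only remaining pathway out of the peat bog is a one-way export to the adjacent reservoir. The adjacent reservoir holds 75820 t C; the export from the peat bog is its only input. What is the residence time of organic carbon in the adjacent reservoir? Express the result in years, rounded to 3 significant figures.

Balance the peat bog: ΣF_in = 76.230 t C/yr.
Export to the adjacent reservoir = ΣF_in − (13.48 + 13.63) = 49.120 t C/yr.
At steady state the output of the adjacent reservoir equals its input, 49.120 t C/yr.
τ = M / F = 75820 / 49.120 = 1544 yr.

1540 yr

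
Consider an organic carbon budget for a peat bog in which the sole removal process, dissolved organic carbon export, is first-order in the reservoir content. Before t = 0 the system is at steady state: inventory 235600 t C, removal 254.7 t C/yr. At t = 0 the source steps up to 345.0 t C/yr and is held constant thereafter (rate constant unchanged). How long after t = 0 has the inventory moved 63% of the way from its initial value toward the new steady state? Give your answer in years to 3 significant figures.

920 yr

τ = M₀/F₀ = 235600/254.7 = 925.0 yr.
The remaining gap fraction is e^(−t/τ); 63% covered ⇒ e^(−t/τ) = 0.370.
t = −τ ln(0.370) = 925.0 × 0.9943 = 919.7 yr.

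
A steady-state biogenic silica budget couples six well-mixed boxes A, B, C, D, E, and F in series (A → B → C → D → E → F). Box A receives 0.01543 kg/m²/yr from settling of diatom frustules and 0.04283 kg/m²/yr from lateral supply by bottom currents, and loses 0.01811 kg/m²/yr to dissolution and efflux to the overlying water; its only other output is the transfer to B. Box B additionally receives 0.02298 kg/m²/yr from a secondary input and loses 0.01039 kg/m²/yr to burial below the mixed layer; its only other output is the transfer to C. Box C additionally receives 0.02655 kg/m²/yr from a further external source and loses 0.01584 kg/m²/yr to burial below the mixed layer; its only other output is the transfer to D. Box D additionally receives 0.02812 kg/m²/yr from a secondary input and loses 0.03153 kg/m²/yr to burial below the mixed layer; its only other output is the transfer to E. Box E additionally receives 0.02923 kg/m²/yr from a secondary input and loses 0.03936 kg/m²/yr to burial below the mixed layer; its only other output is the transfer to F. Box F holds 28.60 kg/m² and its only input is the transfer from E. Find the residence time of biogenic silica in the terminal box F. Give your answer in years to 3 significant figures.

573 yr

Box A: F(A→B) = (0.01543 + 0.04283) − 0.01811 = 0.040150 kg/m²/yr.
Box B: F(B→C) = (0.040150 + 0.02298) − 0.01039 = 0.052740 kg/m²/yr.
Box C: F(C→D) = (0.052740 + 0.02655) − 0.01584 = 0.063450 kg/m²/yr.
Box D: F(D→E) = (0.063450 + 0.02812) − 0.03153 = 0.060040 kg/m²/yr.
Box E: F(E→F) = (0.060040 + 0.02923) − 0.03936 = 0.049910 kg/m²/yr.
Box F throughput = its input = 0.049910 kg/m²/yr; τ = 28.60 / 0.049910 = 573.0 yr.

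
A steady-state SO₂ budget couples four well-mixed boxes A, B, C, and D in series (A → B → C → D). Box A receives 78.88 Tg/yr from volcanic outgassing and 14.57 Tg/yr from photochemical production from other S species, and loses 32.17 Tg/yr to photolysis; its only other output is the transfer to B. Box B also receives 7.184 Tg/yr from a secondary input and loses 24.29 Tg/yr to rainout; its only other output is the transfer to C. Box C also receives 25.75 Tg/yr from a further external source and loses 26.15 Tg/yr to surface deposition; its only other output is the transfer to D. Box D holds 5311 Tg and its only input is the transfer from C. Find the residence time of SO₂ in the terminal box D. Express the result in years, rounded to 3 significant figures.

121 yr

Box A: F(A→B) = (78.88 + 14.57) − 32.17 = 61.280 Tg/yr.
Box B: F(B→C) = (61.280 + 7.184) − 24.29 = 44.174 Tg/yr.
Box C: F(C→D) = (44.174 + 25.75) − 26.15 = 43.774 Tg/yr.
Box D throughput = its input = 43.774 Tg/yr; τ = 5311 / 43.774 = 121.3 yr.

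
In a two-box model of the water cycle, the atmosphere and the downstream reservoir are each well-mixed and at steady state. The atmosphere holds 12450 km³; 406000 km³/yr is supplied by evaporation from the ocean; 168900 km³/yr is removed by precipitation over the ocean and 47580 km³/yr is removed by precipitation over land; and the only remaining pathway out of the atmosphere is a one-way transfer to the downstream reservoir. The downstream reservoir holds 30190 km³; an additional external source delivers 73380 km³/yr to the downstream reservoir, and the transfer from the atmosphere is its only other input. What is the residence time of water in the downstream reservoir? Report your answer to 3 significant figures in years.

0.115 yr

Balance the atmosphere: ΣF_in = 406000 km³/yr.
Transfer to the downstream reservoir = ΣF_in − (168900 + 47580) = 189520 km³/yr.
Total input to the downstream reservoir = 189520 + 73380 = 262900 km³/yr; at steady state this equals its total output.
τ = M / F = 30190 / 262900 = 0.1148 yr.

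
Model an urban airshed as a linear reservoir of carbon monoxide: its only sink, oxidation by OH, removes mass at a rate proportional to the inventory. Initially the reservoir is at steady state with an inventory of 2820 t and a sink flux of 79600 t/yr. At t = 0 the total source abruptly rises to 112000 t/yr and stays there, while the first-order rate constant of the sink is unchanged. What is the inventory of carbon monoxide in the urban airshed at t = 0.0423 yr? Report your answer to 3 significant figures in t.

3620 t

τ = M₀/F₀ = 2820/79600 = 0.03543 yr; rate constant k = 1/τ.
New steady state M_∞ = F₁/k = F₁·τ = 112000 × 0.03543 = 3967.8 t.
M(t) = M_∞ + (M₀ − M_∞)·e^(−t/τ); t/τ = 0.0423/0.03543 = 1.194, so e^(−t/τ) = 0.3030.
M(t) = 3967.8 − 1148 × 0.3030 = 3620.0 t.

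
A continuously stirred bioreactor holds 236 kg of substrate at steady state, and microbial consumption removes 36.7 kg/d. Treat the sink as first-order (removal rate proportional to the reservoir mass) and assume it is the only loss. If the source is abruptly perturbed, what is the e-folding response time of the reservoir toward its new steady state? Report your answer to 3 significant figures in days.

6.43 d

For a linear reservoir the response time equals the residence time τ = M/F.
τ = 236 / 36.7 = 6.431 d.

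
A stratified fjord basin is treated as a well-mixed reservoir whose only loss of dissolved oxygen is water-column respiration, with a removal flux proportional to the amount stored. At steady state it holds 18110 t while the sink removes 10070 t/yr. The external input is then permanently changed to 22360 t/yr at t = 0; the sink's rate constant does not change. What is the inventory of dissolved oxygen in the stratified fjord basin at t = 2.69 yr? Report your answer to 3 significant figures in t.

Residence time τ = M₀/F₀ = 1.798 yr. The eventual steady state is M_∞ = M₀·(F₁/F₀) = 18110 × 22360/10070 = 40212 t.
The anomaly ΔM(t) = M(t) − M_∞ decays as ΔM₀·e^(−t/τ) with ΔM₀ = 18110 − 40212 = −22100 t.
At t = 2.69 yr, e^(−t/τ) = e^(−1.496) = 0.2241, so ΔM = −4953 t and M = 40212 − 4953 = 35260 t.

35300 t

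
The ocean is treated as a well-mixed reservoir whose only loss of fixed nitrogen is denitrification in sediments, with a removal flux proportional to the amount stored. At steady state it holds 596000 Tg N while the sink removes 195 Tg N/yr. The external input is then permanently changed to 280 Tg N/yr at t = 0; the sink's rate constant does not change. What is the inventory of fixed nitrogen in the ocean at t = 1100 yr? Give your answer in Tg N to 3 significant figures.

The sink rate constant is k = F₀/M₀ = 195/596000 = 0.0003272 yr⁻¹.
Solving dM/dt = F₁ − kM with M(0) = M₀ gives M(t) = F₁/k + (M₀ − F₁/k)·e^(−kt).
F₁/k = 280/0.0003272 = 855790 Tg N; kt = 0.0003272 × 1100 = 0.3599, e^(−kt) = 0.6977.
M(1100) = 855790 + (596000 − 855790) × 0.6977 = 855790 − 181300 = 674520 Tg N.

675000 Tg N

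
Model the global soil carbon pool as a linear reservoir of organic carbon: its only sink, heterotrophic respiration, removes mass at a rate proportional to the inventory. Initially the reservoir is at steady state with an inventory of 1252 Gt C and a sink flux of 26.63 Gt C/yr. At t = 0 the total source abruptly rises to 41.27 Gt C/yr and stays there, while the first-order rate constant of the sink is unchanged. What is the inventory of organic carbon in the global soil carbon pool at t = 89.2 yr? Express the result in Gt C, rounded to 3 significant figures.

1840 Gt C

Residence time τ = M₀/F₀ = 47.01 yr. The eventual steady state is M_∞ = M₀·(F₁/F₀) = 1252 × 41.27/26.63 = 1940.3 Gt C.
The anomaly ΔM(t) = M(t) − M_∞ decays as ΔM₀·e^(−t/τ) with ΔM₀ = 1252 − 1940.3 = −688.3 Gt C.
At t = 89.2 yr, e^(−t/τ) = e^(−1.897) = 0.1500, so ΔM = −103.2 Gt C and M = 1940.3 − 103.2 = 1837.1 Gt C.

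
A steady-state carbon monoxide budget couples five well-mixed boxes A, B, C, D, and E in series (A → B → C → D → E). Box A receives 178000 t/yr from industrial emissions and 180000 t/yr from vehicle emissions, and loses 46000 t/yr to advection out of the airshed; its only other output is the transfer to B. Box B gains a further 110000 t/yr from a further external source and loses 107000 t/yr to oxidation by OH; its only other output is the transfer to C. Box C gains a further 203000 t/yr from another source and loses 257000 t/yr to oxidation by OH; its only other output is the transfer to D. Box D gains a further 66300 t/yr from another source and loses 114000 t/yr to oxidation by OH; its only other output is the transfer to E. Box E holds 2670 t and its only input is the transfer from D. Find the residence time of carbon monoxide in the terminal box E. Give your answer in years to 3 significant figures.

0.0125 yr

Box A: F(A→B) = (178000 + 180000) − 46000 = 312000 t/yr.
Box B: F(B→C) = (312000 + 110000) − 107000 = 315000 t/yr.
Box C: F(C→D) = (315000 + 203000) − 257000 = 261000 t/yr.
Box D: F(D→E) = (261000 + 66300) − 114000 = 213300 t/yr.
Box E throughput = its input = 213300 t/yr; τ = 2670 / 213300 = 0.01252 yr.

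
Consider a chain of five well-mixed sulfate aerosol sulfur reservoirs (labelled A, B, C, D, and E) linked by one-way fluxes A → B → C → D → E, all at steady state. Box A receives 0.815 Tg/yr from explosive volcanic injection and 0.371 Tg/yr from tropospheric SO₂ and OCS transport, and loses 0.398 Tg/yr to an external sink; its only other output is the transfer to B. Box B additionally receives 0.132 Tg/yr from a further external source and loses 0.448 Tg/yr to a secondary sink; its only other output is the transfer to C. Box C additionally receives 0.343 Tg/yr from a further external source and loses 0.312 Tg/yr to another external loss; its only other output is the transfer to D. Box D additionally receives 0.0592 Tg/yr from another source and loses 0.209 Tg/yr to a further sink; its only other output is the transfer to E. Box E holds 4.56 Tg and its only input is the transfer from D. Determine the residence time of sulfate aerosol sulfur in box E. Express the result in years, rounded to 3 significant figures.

Box A: F(A→B) = (0.815 + 0.371) − 0.398 = 0.78800 Tg/yr.
Box B: F(B→C) = (0.78800 + 0.132) − 0.448 = 0.47200 Tg/yr.
Box C: F(C→D) = (0.47200 + 0.343) − 0.312 = 0.50300 Tg/yr.
Box D: F(D→E) = (0.50300 + 0.0592) − 0.209 = 0.35320 Tg/yr.
Box E throughput = its input = 0.35320 Tg/yr; τ = 4.56 / 0.35320 = 12.91 yr.

12.9 yr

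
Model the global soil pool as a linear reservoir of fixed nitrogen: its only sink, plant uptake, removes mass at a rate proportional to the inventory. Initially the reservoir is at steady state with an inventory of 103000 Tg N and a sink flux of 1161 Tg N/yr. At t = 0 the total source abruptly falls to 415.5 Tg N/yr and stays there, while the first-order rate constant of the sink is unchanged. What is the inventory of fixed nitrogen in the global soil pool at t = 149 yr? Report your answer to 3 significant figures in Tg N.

49200 Tg N

τ = M₀/F₀ = 103000/1161 = 88.72 yr; rate constant k = 1/τ.
New steady state M_∞ = F₁/k = F₁·τ = 415.5 × 88.72 = 36862 Tg N.
M(t) = M_∞ + (M₀ − M_∞)·e^(−t/τ); t/τ = 149/88.72 = 1.680, so e^(−t/τ) = 0.1865.
M(t) = 36862 + 66140 × 0.1865 = 49194 Tg N.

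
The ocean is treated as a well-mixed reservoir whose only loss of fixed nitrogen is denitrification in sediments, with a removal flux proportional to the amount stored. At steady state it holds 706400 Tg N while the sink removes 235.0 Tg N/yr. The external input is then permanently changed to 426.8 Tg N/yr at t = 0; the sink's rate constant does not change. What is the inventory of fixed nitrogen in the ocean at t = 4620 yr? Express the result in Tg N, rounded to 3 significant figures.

Residence time τ = M₀/F₀ = 3006 yr. The eventual steady state is M_∞ = M₀·(F₁/F₀) = 706400 × 426.8/235.0 = 1.2829×10^6 Tg N.
The anomaly ΔM(t) = M(t) − M_∞ decays as ΔM₀·e^(−t/τ) with ΔM₀ = 706400 − 1.2829×10^6 = −576500 Tg N.
At t = 4620 yr, e^(−t/τ) = e^(−1.537) = 0.2150, so ΔM = −124000 Tg N and M = 1.2829×10^6 − 124000 = 1.1590×10^6 Tg N.

1.16×10^6 Tg N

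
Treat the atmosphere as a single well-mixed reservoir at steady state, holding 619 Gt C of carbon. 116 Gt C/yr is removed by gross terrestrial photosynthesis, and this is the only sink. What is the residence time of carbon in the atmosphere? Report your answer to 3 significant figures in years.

τ = M / F = 619 / 116 = 5.336 yr.

5.34 yr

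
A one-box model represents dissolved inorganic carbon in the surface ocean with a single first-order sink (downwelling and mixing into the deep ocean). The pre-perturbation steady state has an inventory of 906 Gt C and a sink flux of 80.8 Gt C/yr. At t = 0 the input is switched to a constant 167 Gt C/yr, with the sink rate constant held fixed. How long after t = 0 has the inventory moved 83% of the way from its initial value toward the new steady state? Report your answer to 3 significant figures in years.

19.9 yr

τ = M₀/F₀ = 906/80.8 = 11.21 yr.
The remaining gap fraction is e^(−t/τ); 83% covered ⇒ e^(−t/τ) = 0.170.
t = −τ ln(0.170) = 11.21 × 1.772 = 19.87 yr.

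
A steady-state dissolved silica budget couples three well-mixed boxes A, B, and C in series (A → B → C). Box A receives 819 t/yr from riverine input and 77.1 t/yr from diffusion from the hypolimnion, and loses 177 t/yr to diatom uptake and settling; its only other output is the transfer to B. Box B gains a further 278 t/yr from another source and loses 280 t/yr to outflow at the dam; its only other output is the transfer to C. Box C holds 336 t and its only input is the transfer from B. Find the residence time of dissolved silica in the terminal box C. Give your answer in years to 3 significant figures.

Box A: F(A→B) = (819 + 77.1) − 177 = 719.10 t/yr.
Box B: F(B→C) = (719.10 + 278) − 280 = 717.10 t/yr.
Box C throughput = its input = 717.10 t/yr; τ = 336 / 717.10 = 0.4686 yr.

0.469 yr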